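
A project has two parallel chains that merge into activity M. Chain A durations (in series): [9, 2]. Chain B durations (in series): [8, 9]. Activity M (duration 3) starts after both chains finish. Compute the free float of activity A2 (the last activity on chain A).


ES(A2) = sum of predecessors on chain A = 9
EF(A2) = ES + duration = 9 + 2 = 11
Successor of A2 is M. ES(M) = max(sum(A), sum(B)) = max(11, 17) = 17
Free float = ES(successor) - EF(current) = 17 - 11 = 6

6


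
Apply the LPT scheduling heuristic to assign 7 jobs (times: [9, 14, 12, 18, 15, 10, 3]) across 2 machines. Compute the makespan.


Sort jobs in decreasing order (LPT): [18, 15, 14, 12, 10, 9, 3]
Assign each job to the least loaded machine:
  Machine 1: jobs [18, 12, 9, 3], load = 42
  Machine 2: jobs [15, 14, 10], load = 39
Makespan = max load = 42

42


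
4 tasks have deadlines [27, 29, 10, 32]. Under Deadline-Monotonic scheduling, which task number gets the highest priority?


Sort tasks by relative deadline (ascending):
  Task 3: deadline = 10
  Task 1: deadline = 27
  Task 2: deadline = 29
  Task 4: deadline = 32
Priority order (highest first): [3, 1, 2, 4]
Highest priority task = 3

3


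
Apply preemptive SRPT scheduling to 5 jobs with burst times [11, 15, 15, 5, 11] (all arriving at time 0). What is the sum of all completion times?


Since all jobs arrive at t=0, SRPT equals SPT ordering.
SPT order: [5, 11, 11, 15, 15]
Completion times:
  Job 1: p=5, C=5
  Job 2: p=11, C=16
  Job 3: p=11, C=27
  Job 4: p=15, C=42
  Job 5: p=15, C=57
Total completion time = 5 + 16 + 27 + 42 + 57 = 147

147


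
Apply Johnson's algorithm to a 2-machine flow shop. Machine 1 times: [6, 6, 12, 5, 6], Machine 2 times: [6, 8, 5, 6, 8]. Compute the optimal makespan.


Apply Johnson's rule:
  Group 1 (a <= b): [(4, 5, 6), (1, 6, 6), (2, 6, 8), (5, 6, 8)]
  Group 2 (a > b): [(3, 12, 5)]
Optimal job order: [4, 1, 2, 5, 3]
Schedule:
  Job 4: M1 done at 5, M2 done at 11
  Job 1: M1 done at 11, M2 done at 17
  Job 2: M1 done at 17, M2 done at 25
  Job 5: M1 done at 23, M2 done at 33
  Job 3: M1 done at 35, M2 done at 40
Makespan = 40

40


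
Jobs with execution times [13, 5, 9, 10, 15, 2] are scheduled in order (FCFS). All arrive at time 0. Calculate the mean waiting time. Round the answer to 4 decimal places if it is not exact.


FCFS order (as given): [13, 5, 9, 10, 15, 2]
Waiting times:
  Job 1: wait = 0
  Job 2: wait = 13
  Job 3: wait = 18
  Job 4: wait = 27
  Job 5: wait = 37
  Job 6: wait = 52
Sum of waiting times = 147
Average waiting time = 147/6 = 24.5

24.5


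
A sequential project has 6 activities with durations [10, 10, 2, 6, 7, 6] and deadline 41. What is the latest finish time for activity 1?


LF(activity 1) = deadline - sum of successor durations
Successors: activities 2 through 6 with durations [10, 2, 6, 7, 6]
Sum of successor durations = 31
LF = 41 - 31 = 10

10


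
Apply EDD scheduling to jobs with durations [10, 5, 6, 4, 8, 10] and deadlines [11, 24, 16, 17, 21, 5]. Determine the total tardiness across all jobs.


Sort by due date (EDD order): [(10, 5), (10, 11), (6, 16), (4, 17), (8, 21), (5, 24)]
Compute completion times and tardiness:
  Job 1: p=10, d=5, C=10, tardiness=max(0,10-5)=5
  Job 2: p=10, d=11, C=20, tardiness=max(0,20-11)=9
  Job 3: p=6, d=16, C=26, tardiness=max(0,26-16)=10
  Job 4: p=4, d=17, C=30, tardiness=max(0,30-17)=13
  Job 5: p=8, d=21, C=38, tardiness=max(0,38-21)=17
  Job 6: p=5, d=24, C=43, tardiness=max(0,43-24)=19
Total tardiness = 73

73


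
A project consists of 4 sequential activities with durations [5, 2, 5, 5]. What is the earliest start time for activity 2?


Activity 2 starts after activities 1 through 1 complete.
Predecessor durations: [5]
ES = 5 = 5

5


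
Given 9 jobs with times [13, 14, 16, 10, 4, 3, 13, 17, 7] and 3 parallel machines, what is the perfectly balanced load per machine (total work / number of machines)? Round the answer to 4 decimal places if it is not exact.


Total processing time = 13 + 14 + 16 + 10 + 4 + 3 + 13 + 17 + 7 = 97
Number of machines = 3
Ideal balanced load = 97 / 3 = 32.3333

32.3333


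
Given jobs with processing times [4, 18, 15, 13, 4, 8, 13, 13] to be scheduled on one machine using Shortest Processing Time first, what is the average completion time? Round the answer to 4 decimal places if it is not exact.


Sort jobs by processing time (SPT order): [4, 4, 8, 13, 13, 13, 15, 18]
Compute completion times sequentially:
  Job 1: processing = 4, completes at 4
  Job 2: processing = 4, completes at 8
  Job 3: processing = 8, completes at 16
  Job 4: processing = 13, completes at 29
  Job 5: processing = 13, completes at 42
  Job 6: processing = 13, completes at 55
  Job 7: processing = 15, completes at 70
  Job 8: processing = 18, completes at 88
Sum of completion times = 312
Average completion time = 312/8 = 39.0

39.0


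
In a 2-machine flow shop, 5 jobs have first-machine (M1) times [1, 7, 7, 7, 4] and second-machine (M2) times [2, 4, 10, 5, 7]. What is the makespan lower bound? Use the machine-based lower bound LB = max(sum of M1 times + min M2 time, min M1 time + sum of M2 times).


LB1 = sum(M1 times) + min(M2 times) = 26 + 2 = 28
LB2 = min(M1 times) + sum(M2 times) = 1 + 28 = 29
Lower bound = max(LB1, LB2) = max(28, 29) = 29

29


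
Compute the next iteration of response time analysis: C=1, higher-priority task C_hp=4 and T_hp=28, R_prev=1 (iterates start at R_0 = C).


R_next = C + ceil(R_prev / T_hp) * C_hp
ceil(1 / 28) = ceil(0.0357) = 1
Interference = 1 * 4 = 4
R_next = 1 + 4 = 5

5


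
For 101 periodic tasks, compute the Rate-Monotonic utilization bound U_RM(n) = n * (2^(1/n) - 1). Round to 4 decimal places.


Compute 2^(1/101) = 1.0068864466
Subtract 1: 1.0068864466 - 1 = 0.0068864466
Multiply by n: 101 * 0.0068864466 = 0.6955311066
Round to 4 dp: 0.6955

0.6955


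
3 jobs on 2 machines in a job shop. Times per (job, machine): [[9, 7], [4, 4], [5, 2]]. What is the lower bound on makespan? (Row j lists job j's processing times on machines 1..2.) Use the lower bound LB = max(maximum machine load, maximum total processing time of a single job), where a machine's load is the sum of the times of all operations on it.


Machine loads:
  Machine 1: 9 + 4 + 5 = 18
  Machine 2: 7 + 4 + 2 = 13
Max machine load = 18
Job totals:
  Job 1: 16
  Job 2: 8
  Job 3: 7
Max job total = 16
Lower bound = max(18, 16) = 18

18


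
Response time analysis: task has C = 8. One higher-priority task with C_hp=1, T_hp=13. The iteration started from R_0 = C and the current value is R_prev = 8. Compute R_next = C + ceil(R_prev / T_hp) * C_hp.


R_next = C + ceil(R_prev / T_hp) * C_hp
ceil(8 / 13) = ceil(0.6154) = 1
Interference = 1 * 1 = 1
R_next = 8 + 1 = 9

9


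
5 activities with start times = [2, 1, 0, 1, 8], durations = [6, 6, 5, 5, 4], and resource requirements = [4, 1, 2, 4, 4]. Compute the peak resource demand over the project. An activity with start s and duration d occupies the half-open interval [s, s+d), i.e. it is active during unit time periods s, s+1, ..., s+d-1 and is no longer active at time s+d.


Each activity i is active on [start_i, start_i + duration_i).
Compute total resource usage per time slot:
  t=0: active resources = [2], total = 2
  t=1: active resources = [1, 2, 4], total = 7
  t=2: active resources = [4, 1, 2, 4], total = 11
  t=3: active resources = [4, 1, 2, 4], total = 11
  t=4: active resources = [4, 1, 2, 4], total = 11
  t=5: active resources = [4, 1, 4], total = 9
  t=6: active resources = [4, 1], total = 5
  t=7: active resources = [4], total = 4
  t=8: active resources = [4], total = 4
  t=9: active resources = [4], total = 4
  t=10: active resources = [4], total = 4
  t=11: active resources = [4], total = 4
Peak resource demand = 11

11


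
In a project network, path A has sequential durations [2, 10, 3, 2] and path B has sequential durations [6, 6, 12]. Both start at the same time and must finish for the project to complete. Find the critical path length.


Path A total = 2 + 10 + 3 + 2 = 17
Path B total = 6 + 6 + 12 = 24
Critical path = longest path = max(17, 24) = 24

24


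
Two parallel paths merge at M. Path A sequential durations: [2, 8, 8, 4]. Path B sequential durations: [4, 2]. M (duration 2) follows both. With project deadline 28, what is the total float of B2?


Forward pass: ES(B2) = sum of predecessors on chain B = 4
EF = ES + duration = 4 + 2 = 6
Backward pass: LF(M) = deadline = 28; LS(M) = 28 - 2 = 26
LF(B2) = LS(M) - sum(successors on chain B) = 26 - 0 = 26
LS = LF - duration = 26 - 2 = 24
Total float = LS - ES = 24 - 4 = 20

20


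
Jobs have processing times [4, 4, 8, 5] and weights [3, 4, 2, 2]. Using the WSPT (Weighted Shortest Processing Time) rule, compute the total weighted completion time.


Compute p/w ratios and sort ascending (WSPT): [(4, 4), (4, 3), (5, 2), (8, 2)]
Compute weighted completion times:
  Job (p=4,w=4): C=4, w*C=4*4=16
  Job (p=4,w=3): C=8, w*C=3*8=24
  Job (p=5,w=2): C=13, w*C=2*13=26
  Job (p=8,w=2): C=21, w*C=2*21=42
Total weighted completion time = 108

108


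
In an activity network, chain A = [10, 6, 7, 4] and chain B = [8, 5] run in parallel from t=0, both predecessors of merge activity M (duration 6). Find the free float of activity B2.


ES(B2) = sum of predecessors on chain B = 8
EF(B2) = ES + duration = 8 + 5 = 13
Successor of B2 is M. ES(M) = max(sum(A), sum(B)) = max(27, 13) = 27
Free float = ES(successor) - EF(current) = 27 - 13 = 14

14


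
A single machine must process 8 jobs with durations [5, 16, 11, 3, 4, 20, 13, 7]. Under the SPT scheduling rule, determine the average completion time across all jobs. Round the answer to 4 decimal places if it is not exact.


Sort jobs by processing time (SPT order): [3, 4, 5, 7, 11, 13, 16, 20]
Compute completion times sequentially:
  Job 1: processing = 3, completes at 3
  Job 2: processing = 4, completes at 7
  Job 3: processing = 5, completes at 12
  Job 4: processing = 7, completes at 19
  Job 5: processing = 11, completes at 30
  Job 6: processing = 13, completes at 43
  Job 7: processing = 16, completes at 59
  Job 8: processing = 20, completes at 79
Sum of completion times = 252
Average completion time = 252/8 = 31.5

31.5


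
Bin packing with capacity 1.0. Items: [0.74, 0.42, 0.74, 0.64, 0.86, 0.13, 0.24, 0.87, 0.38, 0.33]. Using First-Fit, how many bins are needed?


Place items sequentially using First-Fit:
  Item 0.74 -> new Bin 1
  Item 0.42 -> new Bin 2
  Item 0.74 -> new Bin 3
  Item 0.64 -> new Bin 4
  Item 0.86 -> new Bin 5
  Item 0.13 -> Bin 1 (now 0.87)
  Item 0.24 -> Bin 2 (now 0.66)
  Item 0.87 -> new Bin 6
  Item 0.38 -> new Bin 7
  Item 0.33 -> Bin 2 (now 0.99)
Total bins used = 7

7


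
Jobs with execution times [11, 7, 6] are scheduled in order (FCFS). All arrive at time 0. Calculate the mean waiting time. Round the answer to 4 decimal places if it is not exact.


FCFS order (as given): [11, 7, 6]
Waiting times:
  Job 1: wait = 0
  Job 2: wait = 11
  Job 3: wait = 18
Sum of waiting times = 29
Average waiting time = 29/3 = 9.6667

9.6667


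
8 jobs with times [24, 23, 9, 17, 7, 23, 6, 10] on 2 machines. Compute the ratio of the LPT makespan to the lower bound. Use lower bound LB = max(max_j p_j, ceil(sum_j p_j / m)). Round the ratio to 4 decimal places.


LPT order: [24, 23, 23, 17, 10, 9, 7, 6]
Machine loads after assignment: [58, 61]
LPT makespan = 61
Lower bound = max(max_job, ceil(total/2)) = max(24, 60) = 60
Ratio = 61 / 60 = 1.0167

1.0167


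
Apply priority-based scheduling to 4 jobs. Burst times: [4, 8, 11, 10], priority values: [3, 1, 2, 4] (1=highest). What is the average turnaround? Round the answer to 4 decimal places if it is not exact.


Sort by priority (ascending = highest first):
Order: [(1, 8), (2, 11), (3, 4), (4, 10)]
Completion times:
  Priority 1, burst=8, C=8
  Priority 2, burst=11, C=19
  Priority 3, burst=4, C=23
  Priority 4, burst=10, C=33
Average turnaround = 83/4 = 20.75

20.75


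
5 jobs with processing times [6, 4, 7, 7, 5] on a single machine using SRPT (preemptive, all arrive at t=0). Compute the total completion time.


Since all jobs arrive at t=0, SRPT equals SPT ordering.
SPT order: [4, 5, 6, 7, 7]
Completion times:
  Job 1: p=4, C=4
  Job 2: p=5, C=9
  Job 3: p=6, C=15
  Job 4: p=7, C=22
  Job 5: p=7, C=29
Total completion time = 4 + 9 + 15 + 22 + 29 = 79

79


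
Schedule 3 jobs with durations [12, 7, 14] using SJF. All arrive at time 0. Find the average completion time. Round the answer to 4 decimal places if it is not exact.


SJF order (ascending): [7, 12, 14]
Completion times:
  Job 1: burst=7, C=7
  Job 2: burst=12, C=19
  Job 3: burst=14, C=33
Average completion = 59/3 = 19.6667

19.6667


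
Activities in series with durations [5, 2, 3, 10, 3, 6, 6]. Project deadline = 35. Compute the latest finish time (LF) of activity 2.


LF(activity 2) = deadline - sum of successor durations
Successors: activities 3 through 7 with durations [3, 10, 3, 6, 6]
Sum of successor durations = 28
LF = 35 - 28 = 7

7


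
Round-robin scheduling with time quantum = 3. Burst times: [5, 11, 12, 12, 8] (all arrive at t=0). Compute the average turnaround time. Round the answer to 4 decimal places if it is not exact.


Time quantum = 3
Execution trace:
  J1 runs 3 units, time = 3
  J2 runs 3 units, time = 6
  J3 runs 3 units, time = 9
  J4 runs 3 units, time = 12
  J5 runs 3 units, time = 15
  J1 runs 2 units, time = 17
  J2 runs 3 units, time = 20
  J3 runs 3 units, time = 23
  J4 runs 3 units, time = 26
  J5 runs 3 units, time = 29
  J2 runs 3 units, time = 32
  J3 runs 3 units, time = 35
  J4 runs 3 units, time = 38
  J5 runs 2 units, time = 40
  J2 runs 2 units, time = 42
  J3 runs 3 units, time = 45
  J4 runs 3 units, time = 48
Finish times: [17, 42, 45, 48, 40]
Average turnaround = 192/5 = 38.4

38.4


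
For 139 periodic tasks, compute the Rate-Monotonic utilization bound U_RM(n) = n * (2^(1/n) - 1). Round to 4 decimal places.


Compute 2^(1/139) = 1.0049991245
Subtract 1: 1.0049991245 - 1 = 0.0049991245
Multiply by n: 139 * 0.0049991245 = 0.6948783055
Round to 4 dp: 0.6949

0.6949


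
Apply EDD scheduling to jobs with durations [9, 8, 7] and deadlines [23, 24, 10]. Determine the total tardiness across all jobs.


Sort by due date (EDD order): [(7, 10), (9, 23), (8, 24)]
Compute completion times and tardiness:
  Job 1: p=7, d=10, C=7, tardiness=max(0,7-10)=0
  Job 2: p=9, d=23, C=16, tardiness=max(0,16-23)=0
  Job 3: p=8, d=24, C=24, tardiness=max(0,24-24)=0
Total tardiness = 0

0


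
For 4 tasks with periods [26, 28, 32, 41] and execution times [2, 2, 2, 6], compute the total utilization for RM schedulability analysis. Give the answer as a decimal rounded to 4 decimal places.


Compute individual utilizations (exact fractions):
  Task 1: C/T = 2/26 = 1/13 (approx. 0.0769)
  Task 2: C/T = 2/28 = 1/14 (approx. 0.0714)
  Task 3: C/T = 2/32 = 1/16 (approx. 0.0625)
  Task 4: C/T = 6/41 (approx. 0.1463)
Total utilization U = 1/13 + 1/14 + 1/16 + 6/41 = 21323/59696
Rounded to 4 decimal places: U = 0.3572
RM (Liu & Layland) bound for 4 tasks = 0.756828; compare with U = 21323/59696 (approx. 0.357193)
U <= bound, so schedulable by RM sufficient condition.

0.3572


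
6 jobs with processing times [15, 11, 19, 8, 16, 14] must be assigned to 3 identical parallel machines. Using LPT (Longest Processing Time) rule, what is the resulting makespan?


Sort jobs in decreasing order (LPT): [19, 16, 15, 14, 11, 8]
Assign each job to the least loaded machine:
  Machine 1: jobs [19, 8], load = 27
  Machine 2: jobs [16, 11], load = 27
  Machine 3: jobs [15, 14], load = 29
Makespan = max load = 29

29


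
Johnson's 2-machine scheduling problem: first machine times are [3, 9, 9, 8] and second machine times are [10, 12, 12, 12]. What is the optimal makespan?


Apply Johnson's rule:
  Group 1 (a <= b): [(1, 3, 10), (4, 8, 12), (2, 9, 12), (3, 9, 12)]
  Group 2 (a > b): []
Optimal job order: [1, 4, 2, 3]
Schedule:
  Job 1: M1 done at 3, M2 done at 13
  Job 4: M1 done at 11, M2 done at 25
  Job 2: M1 done at 20, M2 done at 37
  Job 3: M1 done at 29, M2 done at 49
Makespan = 49

49


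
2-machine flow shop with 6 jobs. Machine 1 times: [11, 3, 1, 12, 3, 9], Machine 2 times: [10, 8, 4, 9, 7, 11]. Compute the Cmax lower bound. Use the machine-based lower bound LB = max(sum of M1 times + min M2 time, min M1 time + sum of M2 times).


LB1 = sum(M1 times) + min(M2 times) = 39 + 4 = 43
LB2 = min(M1 times) + sum(M2 times) = 1 + 49 = 50
Lower bound = max(LB1, LB2) = max(43, 50) = 50

50


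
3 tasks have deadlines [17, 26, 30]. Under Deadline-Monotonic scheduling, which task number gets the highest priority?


Sort tasks by relative deadline (ascending):
  Task 1: deadline = 17
  Task 2: deadline = 26
  Task 3: deadline = 30
Priority order (highest first): [1, 2, 3]
Highest priority task = 1

1


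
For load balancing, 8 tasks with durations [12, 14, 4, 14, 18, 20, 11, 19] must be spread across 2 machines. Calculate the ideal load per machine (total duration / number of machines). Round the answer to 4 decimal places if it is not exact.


Total processing time = 12 + 14 + 4 + 14 + 18 + 20 + 11 + 19 = 112
Number of machines = 2
Ideal balanced load = 112 / 2 = 56.0

56.0


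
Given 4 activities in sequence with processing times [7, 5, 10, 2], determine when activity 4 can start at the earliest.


Activity 4 starts after activities 1 through 3 complete.
Predecessor durations: [7, 5, 10]
ES = 7 + 5 + 10 = 22

22


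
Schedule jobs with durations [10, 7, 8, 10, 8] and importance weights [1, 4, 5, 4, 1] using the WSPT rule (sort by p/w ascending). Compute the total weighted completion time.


Compute p/w ratios and sort ascending (WSPT): [(8, 5), (7, 4), (10, 4), (8, 1), (10, 1)]
Compute weighted completion times:
  Job (p=8,w=5): C=8, w*C=5*8=40
  Job (p=7,w=4): C=15, w*C=4*15=60
  Job (p=10,w=4): C=25, w*C=4*25=100
  Job (p=8,w=1): C=33, w*C=1*33=33
  Job (p=10,w=1): C=43, w*C=1*43=43
Total weighted completion time = 276

276


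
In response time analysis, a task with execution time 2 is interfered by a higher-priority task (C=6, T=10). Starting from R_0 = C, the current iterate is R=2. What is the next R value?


R_next = C + ceil(R_prev / T_hp) * C_hp
ceil(2 / 10) = ceil(0.2) = 1
Interference = 1 * 6 = 6
R_next = 2 + 6 = 8

8


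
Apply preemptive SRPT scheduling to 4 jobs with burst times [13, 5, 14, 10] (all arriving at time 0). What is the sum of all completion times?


Since all jobs arrive at t=0, SRPT equals SPT ordering.
SPT order: [5, 10, 13, 14]
Completion times:
  Job 1: p=5, C=5
  Job 2: p=10, C=15
  Job 3: p=13, C=28
  Job 4: p=14, C=42
Total completion time = 5 + 15 + 28 + 42 = 90

90


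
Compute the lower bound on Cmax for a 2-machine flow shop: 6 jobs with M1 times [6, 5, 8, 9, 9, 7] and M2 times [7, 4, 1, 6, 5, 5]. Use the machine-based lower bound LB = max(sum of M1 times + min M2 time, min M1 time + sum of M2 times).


LB1 = sum(M1 times) + min(M2 times) = 44 + 1 = 45
LB2 = min(M1 times) + sum(M2 times) = 5 + 28 = 33
Lower bound = max(LB1, LB2) = max(45, 33) = 45

45


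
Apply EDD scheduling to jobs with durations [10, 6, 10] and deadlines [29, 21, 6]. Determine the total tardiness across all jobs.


Sort by due date (EDD order): [(10, 6), (6, 21), (10, 29)]
Compute completion times and tardiness:
  Job 1: p=10, d=6, C=10, tardiness=max(0,10-6)=4
  Job 2: p=6, d=21, C=16, tardiness=max(0,16-21)=0
  Job 3: p=10, d=29, C=26, tardiness=max(0,26-29)=0
Total tardiness = 4

4


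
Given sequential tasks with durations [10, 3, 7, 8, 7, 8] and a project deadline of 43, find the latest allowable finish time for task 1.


LF(activity 1) = deadline - sum of successor durations
Successors: activities 2 through 6 with durations [3, 7, 8, 7, 8]
Sum of successor durations = 33
LF = 43 - 33 = 10

10


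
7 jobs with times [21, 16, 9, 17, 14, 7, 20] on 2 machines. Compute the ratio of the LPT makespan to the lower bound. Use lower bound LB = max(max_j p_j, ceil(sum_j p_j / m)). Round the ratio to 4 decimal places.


LPT order: [21, 20, 17, 16, 14, 9, 7]
Machine loads after assignment: [51, 53]
LPT makespan = 53
Lower bound = max(max_job, ceil(total/2)) = max(21, 52) = 52
Ratio = 53 / 52 = 1.0192

1.0192


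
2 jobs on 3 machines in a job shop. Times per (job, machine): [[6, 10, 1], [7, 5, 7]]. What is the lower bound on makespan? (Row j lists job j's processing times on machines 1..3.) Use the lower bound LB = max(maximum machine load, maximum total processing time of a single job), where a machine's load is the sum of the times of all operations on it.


Machine loads:
  Machine 1: 6 + 7 = 13
  Machine 2: 10 + 5 = 15
  Machine 3: 1 + 7 = 8
Max machine load = 15
Job totals:
  Job 1: 17
  Job 2: 19
Max job total = 19
Lower bound = max(15, 19) = 19

19


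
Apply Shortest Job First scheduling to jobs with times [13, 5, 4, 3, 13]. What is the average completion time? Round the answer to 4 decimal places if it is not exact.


SJF order (ascending): [3, 4, 5, 13, 13]
Completion times:
  Job 1: burst=3, C=3
  Job 2: burst=4, C=7
  Job 3: burst=5, C=12
  Job 4: burst=13, C=25
  Job 5: burst=13, C=38
Average completion = 85/5 = 17.0

17.0


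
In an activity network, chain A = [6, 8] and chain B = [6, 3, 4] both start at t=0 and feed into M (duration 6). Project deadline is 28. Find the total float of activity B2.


Forward pass: ES(B2) = sum of predecessors on chain B = 6
EF = ES + duration = 6 + 3 = 9
Backward pass: LF(M) = deadline = 28; LS(M) = 28 - 6 = 22
LF(B2) = LS(M) - sum(successors on chain B) = 22 - 4 = 18
LS = LF - duration = 18 - 3 = 15
Total float = LS - ES = 15 - 6 = 9

9


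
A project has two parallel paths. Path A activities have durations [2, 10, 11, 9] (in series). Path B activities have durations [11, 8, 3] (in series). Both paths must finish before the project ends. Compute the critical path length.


Path A total = 2 + 10 + 11 + 9 = 32
Path B total = 11 + 8 + 3 = 22
Critical path = longest path = max(32, 22) = 32

32


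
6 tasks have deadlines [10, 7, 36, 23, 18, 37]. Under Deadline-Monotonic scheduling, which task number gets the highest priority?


Sort tasks by relative deadline (ascending):
  Task 2: deadline = 7
  Task 1: deadline = 10
  Task 5: deadline = 18
  Task 4: deadline = 23
  Task 3: deadline = 36
  Task 6: deadline = 37
Priority order (highest first): [2, 1, 5, 4, 3, 6]
Highest priority task = 2

2


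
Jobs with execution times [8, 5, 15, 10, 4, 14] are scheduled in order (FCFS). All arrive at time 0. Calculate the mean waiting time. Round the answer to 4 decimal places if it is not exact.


FCFS order (as given): [8, 5, 15, 10, 4, 14]
Waiting times:
  Job 1: wait = 0
  Job 2: wait = 8
  Job 3: wait = 13
  Job 4: wait = 28
  Job 5: wait = 38
  Job 6: wait = 42
Sum of waiting times = 129
Average waiting time = 129/6 = 21.5

21.5


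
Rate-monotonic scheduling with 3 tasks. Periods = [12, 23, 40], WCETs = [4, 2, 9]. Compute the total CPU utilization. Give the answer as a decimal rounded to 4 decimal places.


Compute individual utilizations (exact fractions):
  Task 1: C/T = 4/12 = 1/3 (approx. 0.3333)
  Task 2: C/T = 2/23 (approx. 0.087)
  Task 3: C/T = 9/40 (approx. 0.225)
Total utilization U = 1/3 + 2/23 + 9/40 = 1781/2760
Rounded to 4 decimal places: U = 0.6453
RM (Liu & Layland) bound for 3 tasks = 0.779763; compare with U = 1781/2760 (approx. 0.645290)
U <= bound, so schedulable by RM sufficient condition.

0.6453


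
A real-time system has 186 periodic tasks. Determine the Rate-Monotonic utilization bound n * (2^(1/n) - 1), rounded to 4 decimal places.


Compute 2^(1/186) = 1.0037335501
Subtract 1: 1.0037335501 - 1 = 0.0037335501
Multiply by n: 186 * 0.0037335501 = 0.6944403186
Round to 4 dp: 0.6944

0.6944


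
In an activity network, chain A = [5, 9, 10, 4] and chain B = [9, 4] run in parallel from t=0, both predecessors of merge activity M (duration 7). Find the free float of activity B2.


ES(B2) = sum of predecessors on chain B = 9
EF(B2) = ES + duration = 9 + 4 = 13
Successor of B2 is M. ES(M) = max(sum(A), sum(B)) = max(28, 13) = 28
Free float = ES(successor) - EF(current) = 28 - 13 = 15

15


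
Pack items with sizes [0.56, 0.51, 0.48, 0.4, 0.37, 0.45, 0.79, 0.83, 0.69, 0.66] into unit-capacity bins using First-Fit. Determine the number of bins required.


Place items sequentially using First-Fit:
  Item 0.56 -> new Bin 1
  Item 0.51 -> new Bin 2
  Item 0.48 -> Bin 2 (now 0.99)
  Item 0.4 -> Bin 1 (now 0.96)
  Item 0.37 -> new Bin 3
  Item 0.45 -> Bin 3 (now 0.82)
  Item 0.79 -> new Bin 4
  Item 0.83 -> new Bin 5
  Item 0.69 -> new Bin 6
  Item 0.66 -> new Bin 7
Total bins used = 7

7


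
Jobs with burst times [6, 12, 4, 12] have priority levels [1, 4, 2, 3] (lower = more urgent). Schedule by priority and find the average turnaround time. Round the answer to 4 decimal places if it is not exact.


Sort by priority (ascending = highest first):
Order: [(1, 6), (2, 4), (3, 12), (4, 12)]
Completion times:
  Priority 1, burst=6, C=6
  Priority 2, burst=4, C=10
  Priority 3, burst=12, C=22
  Priority 4, burst=12, C=34
Average turnaround = 72/4 = 18.0

18.0


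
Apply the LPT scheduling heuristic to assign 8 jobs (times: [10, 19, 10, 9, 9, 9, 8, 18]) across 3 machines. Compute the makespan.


Sort jobs in decreasing order (LPT): [19, 18, 10, 10, 9, 9, 9, 8]
Assign each job to the least loaded machine:
  Machine 1: jobs [19, 9], load = 28
  Machine 2: jobs [18, 9, 8], load = 35
  Machine 3: jobs [10, 10, 9], load = 29
Makespan = max load = 35

35


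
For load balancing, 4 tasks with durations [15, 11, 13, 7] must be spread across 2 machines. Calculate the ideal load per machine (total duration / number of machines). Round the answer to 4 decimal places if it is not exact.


Total processing time = 15 + 11 + 13 + 7 = 46
Number of machines = 2
Ideal balanced load = 46 / 2 = 23.0

23.0


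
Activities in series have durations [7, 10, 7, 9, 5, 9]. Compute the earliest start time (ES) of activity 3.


Activity 3 starts after activities 1 through 2 complete.
Predecessor durations: [7, 10]
ES = 7 + 10 = 17

17


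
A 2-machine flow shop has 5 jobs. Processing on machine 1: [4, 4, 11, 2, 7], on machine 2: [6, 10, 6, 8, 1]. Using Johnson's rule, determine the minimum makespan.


Apply Johnson's rule:
  Group 1 (a <= b): [(4, 2, 8), (1, 4, 6), (2, 4, 10)]
  Group 2 (a > b): [(3, 11, 6), (5, 7, 1)]
Optimal job order: [4, 1, 2, 3, 5]
Schedule:
  Job 4: M1 done at 2, M2 done at 10
  Job 1: M1 done at 6, M2 done at 16
  Job 2: M1 done at 10, M2 done at 26
  Job 3: M1 done at 21, M2 done at 32
  Job 5: M1 done at 28, M2 done at 33
Makespan = 33

33


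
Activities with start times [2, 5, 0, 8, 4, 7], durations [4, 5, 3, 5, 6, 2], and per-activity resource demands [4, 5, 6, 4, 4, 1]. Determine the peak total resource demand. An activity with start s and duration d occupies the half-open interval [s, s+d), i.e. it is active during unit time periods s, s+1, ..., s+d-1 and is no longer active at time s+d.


Each activity i is active on [start_i, start_i + duration_i).
Compute total resource usage per time slot:
  t=0: active resources = [6], total = 6
  t=1: active resources = [6], total = 6
  t=2: active resources = [4, 6], total = 10
  t=3: active resources = [4], total = 4
  t=4: active resources = [4, 4], total = 8
  t=5: active resources = [4, 5, 4], total = 13
  t=6: active resources = [5, 4], total = 9
  t=7: active resources = [5, 4, 1], total = 10
  t=8: active resources = [5, 4, 4, 1], total = 14
  t=9: active resources = [5, 4, 4], total = 13
  t=10: active resources = [4], total = 4
  t=11: active resources = [4], total = 4
  t=12: active resources = [4], total = 4
Peak resource demand = 14

14


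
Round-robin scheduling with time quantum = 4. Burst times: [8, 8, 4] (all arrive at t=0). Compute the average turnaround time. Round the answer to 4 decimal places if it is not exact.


Time quantum = 4
Execution trace:
  J1 runs 4 units, time = 4
  J2 runs 4 units, time = 8
  J3 runs 4 units, time = 12
  J1 runs 4 units, time = 16
  J2 runs 4 units, time = 20
Finish times: [16, 20, 12]
Average turnaround = 48/3 = 16.0

16.0


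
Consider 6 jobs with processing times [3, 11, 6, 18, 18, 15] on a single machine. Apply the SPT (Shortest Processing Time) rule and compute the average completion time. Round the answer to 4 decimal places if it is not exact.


Sort jobs by processing time (SPT order): [3, 6, 11, 15, 18, 18]
Compute completion times sequentially:
  Job 1: processing = 3, completes at 3
  Job 2: processing = 6, completes at 9
  Job 3: processing = 11, completes at 20
  Job 4: processing = 15, completes at 35
  Job 5: processing = 18, completes at 53
  Job 6: processing = 18, completes at 71
Sum of completion times = 191
Average completion time = 191/6 = 31.8333

31.8333


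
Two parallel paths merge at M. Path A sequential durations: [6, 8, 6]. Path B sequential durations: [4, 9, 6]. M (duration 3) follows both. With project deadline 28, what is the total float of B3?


Forward pass: ES(B3) = sum of predecessors on chain B = 13
EF = ES + duration = 13 + 6 = 19
Backward pass: LF(M) = deadline = 28; LS(M) = 28 - 3 = 25
LF(B3) = LS(M) - sum(successors on chain B) = 25 - 0 = 25
LS = LF - duration = 25 - 6 = 19
Total float = LS - ES = 19 - 13 = 6

6


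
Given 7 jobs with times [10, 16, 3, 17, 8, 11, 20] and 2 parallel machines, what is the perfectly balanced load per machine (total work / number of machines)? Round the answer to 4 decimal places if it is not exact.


Total processing time = 10 + 16 + 3 + 17 + 8 + 11 + 20 = 85
Number of machines = 2
Ideal balanced load = 85 / 2 = 42.5

42.5


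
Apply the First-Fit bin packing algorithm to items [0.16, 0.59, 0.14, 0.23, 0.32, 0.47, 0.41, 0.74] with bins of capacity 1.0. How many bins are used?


Place items sequentially using First-Fit:
  Item 0.16 -> new Bin 1
  Item 0.59 -> Bin 1 (now 0.75)
  Item 0.14 -> Bin 1 (now 0.89)
  Item 0.23 -> new Bin 2
  Item 0.32 -> Bin 2 (now 0.55)
  Item 0.47 -> new Bin 3
  Item 0.41 -> Bin 2 (now 0.96)
  Item 0.74 -> new Bin 4
Total bins used = 4

4


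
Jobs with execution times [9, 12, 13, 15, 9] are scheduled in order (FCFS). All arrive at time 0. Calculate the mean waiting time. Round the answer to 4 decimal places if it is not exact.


FCFS order (as given): [9, 12, 13, 15, 9]
Waiting times:
  Job 1: wait = 0
  Job 2: wait = 9
  Job 3: wait = 21
  Job 4: wait = 34
  Job 5: wait = 49
Sum of waiting times = 113
Average waiting time = 113/5 = 22.6

22.6


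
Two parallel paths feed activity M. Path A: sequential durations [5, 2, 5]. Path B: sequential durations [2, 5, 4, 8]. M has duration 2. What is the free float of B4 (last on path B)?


ES(B4) = sum of predecessors on chain B = 11
EF(B4) = ES + duration = 11 + 8 = 19
Successor of B4 is M. ES(M) = max(sum(A), sum(B)) = max(12, 19) = 19
Free float = ES(successor) - EF(current) = 19 - 19 = 0

0


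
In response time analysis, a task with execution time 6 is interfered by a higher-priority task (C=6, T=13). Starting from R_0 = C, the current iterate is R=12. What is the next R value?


R_next = C + ceil(R_prev / T_hp) * C_hp
ceil(12 / 13) = ceil(0.9231) = 1
Interference = 1 * 6 = 6
R_next = 6 + 6 = 12
R_next = R_prev, so the iteration has converged (response time = 12).

12


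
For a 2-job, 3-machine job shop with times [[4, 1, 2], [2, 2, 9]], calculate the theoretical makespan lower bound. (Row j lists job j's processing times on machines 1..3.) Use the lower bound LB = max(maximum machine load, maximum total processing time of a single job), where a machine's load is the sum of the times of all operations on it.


Machine loads:
  Machine 1: 4 + 2 = 6
  Machine 2: 1 + 2 = 3
  Machine 3: 2 + 9 = 11
Max machine load = 11
Job totals:
  Job 1: 7
  Job 2: 13
Max job total = 13
Lower bound = max(11, 13) = 13

13


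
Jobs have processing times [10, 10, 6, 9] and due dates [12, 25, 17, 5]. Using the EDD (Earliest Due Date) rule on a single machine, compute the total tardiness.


Sort by due date (EDD order): [(9, 5), (10, 12), (6, 17), (10, 25)]
Compute completion times and tardiness:
  Job 1: p=9, d=5, C=9, tardiness=max(0,9-5)=4
  Job 2: p=10, d=12, C=19, tardiness=max(0,19-12)=7
  Job 3: p=6, d=17, C=25, tardiness=max(0,25-17)=8
  Job 4: p=10, d=25, C=35, tardiness=max(0,35-25)=10
Total tardiness = 29

29


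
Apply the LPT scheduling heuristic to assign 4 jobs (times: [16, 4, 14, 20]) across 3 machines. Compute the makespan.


Sort jobs in decreasing order (LPT): [20, 16, 14, 4]
Assign each job to the least loaded machine:
  Machine 1: jobs [20], load = 20
  Machine 2: jobs [16], load = 16
  Machine 3: jobs [14, 4], load = 18
Makespan = max load = 20

20


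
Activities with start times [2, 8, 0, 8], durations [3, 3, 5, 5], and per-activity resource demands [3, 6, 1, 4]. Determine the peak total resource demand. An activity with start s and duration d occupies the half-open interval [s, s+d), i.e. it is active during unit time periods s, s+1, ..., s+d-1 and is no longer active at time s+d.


Each activity i is active on [start_i, start_i + duration_i).
Compute total resource usage per time slot:
  t=0: active resources = [1], total = 1
  t=1: active resources = [1], total = 1
  t=2: active resources = [3, 1], total = 4
  t=3: active resources = [3, 1], total = 4
  t=4: active resources = [3, 1], total = 4
  t=5: active resources = [], total = 0
  t=6: active resources = [], total = 0
  t=7: active resources = [], total = 0
  t=8: active resources = [6, 4], total = 10
  t=9: active resources = [6, 4], total = 10
  t=10: active resources = [6, 4], total = 10
  t=11: active resources = [4], total = 4
  t=12: active resources = [4], total = 4
Peak resource demand = 10

10


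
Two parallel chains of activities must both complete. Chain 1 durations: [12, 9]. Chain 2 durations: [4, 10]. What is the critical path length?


Path A total = 12 + 9 = 21
Path B total = 4 + 10 = 14
Critical path = longest path = max(21, 14) = 21

21


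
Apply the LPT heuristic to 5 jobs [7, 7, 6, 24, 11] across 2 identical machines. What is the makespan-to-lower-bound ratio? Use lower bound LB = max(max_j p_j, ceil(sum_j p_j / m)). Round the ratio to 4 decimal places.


LPT order: [24, 11, 7, 7, 6]
Machine loads after assignment: [30, 25]
LPT makespan = 30
Lower bound = max(max_job, ceil(total/2)) = max(24, 28) = 28
Ratio = 30 / 28 = 1.0714

1.0714


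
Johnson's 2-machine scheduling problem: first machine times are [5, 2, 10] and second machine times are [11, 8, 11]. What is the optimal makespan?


Apply Johnson's rule:
  Group 1 (a <= b): [(2, 2, 8), (1, 5, 11), (3, 10, 11)]
  Group 2 (a > b): []
Optimal job order: [2, 1, 3]
Schedule:
  Job 2: M1 done at 2, M2 done at 10
  Job 1: M1 done at 7, M2 done at 21
  Job 3: M1 done at 17, M2 done at 32
Makespan = 32

32


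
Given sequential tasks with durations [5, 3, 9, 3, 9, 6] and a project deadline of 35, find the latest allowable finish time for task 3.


LF(activity 3) = deadline - sum of successor durations
Successors: activities 4 through 6 with durations [3, 9, 6]
Sum of successor durations = 18
LF = 35 - 18 = 17

17


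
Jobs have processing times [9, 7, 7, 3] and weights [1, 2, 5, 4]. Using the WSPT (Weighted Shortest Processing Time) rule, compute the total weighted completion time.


Compute p/w ratios and sort ascending (WSPT): [(3, 4), (7, 5), (7, 2), (9, 1)]
Compute weighted completion times:
  Job (p=3,w=4): C=3, w*C=4*3=12
  Job (p=7,w=5): C=10, w*C=5*10=50
  Job (p=7,w=2): C=17, w*C=2*17=34
  Job (p=9,w=1): C=26, w*C=1*26=26
Total weighted completion time = 122

122


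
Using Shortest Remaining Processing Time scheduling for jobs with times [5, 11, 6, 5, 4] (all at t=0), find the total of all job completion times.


Since all jobs arrive at t=0, SRPT equals SPT ordering.
SPT order: [4, 5, 5, 6, 11]
Completion times:
  Job 1: p=4, C=4
  Job 2: p=5, C=9
  Job 3: p=5, C=14
  Job 4: p=6, C=20
  Job 5: p=11, C=31
Total completion time = 4 + 9 + 14 + 20 + 31 = 78

78


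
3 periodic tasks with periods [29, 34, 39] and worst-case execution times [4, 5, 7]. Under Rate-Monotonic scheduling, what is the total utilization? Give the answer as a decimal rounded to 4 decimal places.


Compute individual utilizations (exact fractions):
  Task 1: C/T = 4/29 (approx. 0.1379)
  Task 2: C/T = 5/34 (approx. 0.1471)
  Task 3: C/T = 7/39 (approx. 0.1795)
Total utilization U = 4/29 + 5/34 + 7/39 = 17861/38454
Rounded to 4 decimal places: U = 0.4645
RM (Liu & Layland) bound for 3 tasks = 0.779763; compare with U = 17861/38454 (approx. 0.464477)
U <= bound, so schedulable by RM sufficient condition.

0.4645


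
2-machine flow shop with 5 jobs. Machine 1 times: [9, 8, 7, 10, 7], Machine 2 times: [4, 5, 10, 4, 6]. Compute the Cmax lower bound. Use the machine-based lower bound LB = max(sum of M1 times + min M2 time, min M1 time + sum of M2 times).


LB1 = sum(M1 times) + min(M2 times) = 41 + 4 = 45
LB2 = min(M1 times) + sum(M2 times) = 7 + 29 = 36
Lower bound = max(LB1, LB2) = max(45, 36) = 45

45


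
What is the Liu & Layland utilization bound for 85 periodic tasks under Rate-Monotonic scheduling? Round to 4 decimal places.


Compute 2^(1/85) = 1.0081880126
Subtract 1: 1.0081880126 - 1 = 0.0081880126
Multiply by n: 85 * 0.0081880126 = 0.6959810710
Round to 4 dp: 0.6960

0.6960


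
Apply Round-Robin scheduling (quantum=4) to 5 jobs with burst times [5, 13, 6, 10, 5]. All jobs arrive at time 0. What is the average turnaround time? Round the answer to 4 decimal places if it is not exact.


Time quantum = 4
Execution trace:
  J1 runs 4 units, time = 4
  J2 runs 4 units, time = 8
  J3 runs 4 units, time = 12
  J4 runs 4 units, time = 16
  J5 runs 4 units, time = 20
  J1 runs 1 units, time = 21
  J2 runs 4 units, time = 25
  J3 runs 2 units, time = 27
  J4 runs 4 units, time = 31
  J5 runs 1 units, time = 32
  J2 runs 4 units, time = 36
  J4 runs 2 units, time = 38
  J2 runs 1 units, time = 39
Finish times: [21, 39, 27, 38, 32]
Average turnaround = 157/5 = 31.4

31.4


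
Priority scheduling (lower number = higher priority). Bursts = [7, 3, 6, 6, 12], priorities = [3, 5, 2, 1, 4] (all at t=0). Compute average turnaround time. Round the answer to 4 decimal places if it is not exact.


Sort by priority (ascending = highest first):
Order: [(1, 6), (2, 6), (3, 7), (4, 12), (5, 3)]
Completion times:
  Priority 1, burst=6, C=6
  Priority 2, burst=6, C=12
  Priority 3, burst=7, C=19
  Priority 4, burst=12, C=31
  Priority 5, burst=3, C=34
Average turnaround = 102/5 = 20.4

20.4


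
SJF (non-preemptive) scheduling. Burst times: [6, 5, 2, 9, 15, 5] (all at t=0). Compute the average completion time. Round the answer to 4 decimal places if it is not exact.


SJF order (ascending): [2, 5, 5, 6, 9, 15]
Completion times:
  Job 1: burst=2, C=2
  Job 2: burst=5, C=7
  Job 3: burst=5, C=12
  Job 4: burst=6, C=18
  Job 5: burst=9, C=27
  Job 6: burst=15, C=42
Average completion = 108/6 = 18.0

18.0


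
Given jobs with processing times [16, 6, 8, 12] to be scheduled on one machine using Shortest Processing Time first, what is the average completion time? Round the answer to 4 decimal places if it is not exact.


Sort jobs by processing time (SPT order): [6, 8, 12, 16]
Compute completion times sequentially:
  Job 1: processing = 6, completes at 6
  Job 2: processing = 8, completes at 14
  Job 3: processing = 12, completes at 26
  Job 4: processing = 16, completes at 42
Sum of completion times = 88
Average completion time = 88/4 = 22.0

22.0


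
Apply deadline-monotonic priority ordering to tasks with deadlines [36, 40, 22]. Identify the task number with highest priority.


Sort tasks by relative deadline (ascending):
  Task 3: deadline = 22
  Task 1: deadline = 36
  Task 2: deadline = 40
Priority order (highest first): [3, 1, 2]
Highest priority task = 3

3


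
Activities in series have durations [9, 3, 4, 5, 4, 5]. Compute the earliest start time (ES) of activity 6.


Activity 6 starts after activities 1 through 5 complete.
Predecessor durations: [9, 3, 4, 5, 4]
ES = 9 + 3 + 4 + 5 + 4 = 25

25
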